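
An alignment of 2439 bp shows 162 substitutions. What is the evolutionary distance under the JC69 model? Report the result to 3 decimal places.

p = 162/2439 ≈ 0.066421.
d = −(3/4) ln(1 − 4p/3) = −0.75 ln(1 − 0.088561) = −0.75 ln(0.911439)
  = −0.75 × (-0.092731) = 0.069548 substitutions/site.

0.070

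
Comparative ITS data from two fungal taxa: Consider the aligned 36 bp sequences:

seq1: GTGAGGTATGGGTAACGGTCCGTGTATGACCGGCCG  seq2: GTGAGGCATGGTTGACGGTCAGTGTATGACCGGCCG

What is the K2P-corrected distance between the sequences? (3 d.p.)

0.121

Of 36 sites, 2 differences are transitions and 2 are transversions, so P = 2/36 ≈ 0.055556 and Q = 2/36 ≈ 0.055556.
Under the Kimura two-parameter model, d = −½ ln(1 − 2P − Q) − ¼ ln(1 − 2Q).
1 − 2P − Q = 0.833332, giving −½ ln(0.833332) = 0.091162.
1 − 2Q = 0.888888, giving −¼ ln(0.888888) = 0.029446.
d = 0.091162 + 0.029446 = 0.120608.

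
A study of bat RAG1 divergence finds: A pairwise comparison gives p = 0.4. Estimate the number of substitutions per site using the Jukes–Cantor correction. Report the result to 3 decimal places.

d = −(3/4) ln(1 − 4p/3) = −0.75 ln(1 − 0.533333) = −0.75 ln(0.466667)
  = −0.75 × (-0.762139) = 0.571604 substitutions/site.

0.572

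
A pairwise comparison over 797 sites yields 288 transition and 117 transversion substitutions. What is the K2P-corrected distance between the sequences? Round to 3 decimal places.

1.105

P = 288/797 ≈ 0.361355 and Q = 117/797 ≈ 0.146801.
Under the Kimura two-parameter model, d = −½ ln(1 − 2P − Q) − ¼ ln(1 − 2Q).
1 − 2P − Q = 0.130489, giving −½ ln(0.130489) = 1.018233.
1 − 2Q = 0.706398, giving −¼ ln(0.706398) = 0.086894.
d = 1.018233 + 0.086894 = 1.105127.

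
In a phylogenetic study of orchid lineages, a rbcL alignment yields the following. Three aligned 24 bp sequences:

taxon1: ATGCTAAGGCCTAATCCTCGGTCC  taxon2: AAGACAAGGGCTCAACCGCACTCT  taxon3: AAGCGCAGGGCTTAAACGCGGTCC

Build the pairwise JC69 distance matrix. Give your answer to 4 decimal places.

d(taxon1,taxon2) = 0.6082, d(taxon1,taxon3) = 0.4408, d(taxon2,taxon3) = 0.4408

taxon1–taxon2: 10/24 sites differ → p ≈ 0.416667, d = −0.75 ln(1 − 0.555556) = 0.608198 ≈ 0.6082.
taxon1–taxon3: 8/24 sites differ → p ≈ 0.333333, d = −0.75 ln(1 − 0.444444) = 0.440839 ≈ 0.4408.
taxon2–taxon3: 8/24 sites differ → p ≈ 0.333333, d = −0.75 ln(1 − 0.444444) = 0.440839 ≈ 0.4408.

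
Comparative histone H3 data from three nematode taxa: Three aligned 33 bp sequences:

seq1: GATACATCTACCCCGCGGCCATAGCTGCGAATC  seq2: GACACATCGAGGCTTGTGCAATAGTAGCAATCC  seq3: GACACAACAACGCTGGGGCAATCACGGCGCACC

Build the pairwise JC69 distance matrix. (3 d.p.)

seq1–seq2: 14/33 sites differ → p ≈ 0.424242, d = −0.75 ln(1 − 0.565656) = 0.625439 ≈ 0.625.
seq1–seq3: 12/33 sites differ → p ≈ 0.363636, d = −0.75 ln(1 − 0.484848) = 0.497470 ≈ 0.497.
seq2–seq3: 12/33 sites differ → p ≈ 0.363636, d = −0.75 ln(1 − 0.484848) = 0.497470 ≈ 0.497.

d(seq1,seq2) = 0.625, d(seq1,seq3) = 0.497, d(seq2,seq3) = 0.497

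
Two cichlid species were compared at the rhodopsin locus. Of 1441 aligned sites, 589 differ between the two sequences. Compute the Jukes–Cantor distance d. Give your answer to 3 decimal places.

p = 589/1441 ≈ 0.408744.
d = −(3/4) ln(1 − 4p/3) = −0.75 ln(1 − 0.544992) = −0.75 ln(0.455008)
  = −0.75 × (-0.787440) = 0.590580 substitutions/site.

0.591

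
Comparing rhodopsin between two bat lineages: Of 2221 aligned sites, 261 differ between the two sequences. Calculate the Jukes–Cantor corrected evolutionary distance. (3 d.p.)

p = 261/2221 ≈ 0.117515.
d = −(3/4) ln(1 − 4p/3) = −0.75 ln(1 − 0.156687) = −0.75 ln(0.843313)
  = −0.75 × (-0.170417) = 0.127813 substitutions/site.

0.128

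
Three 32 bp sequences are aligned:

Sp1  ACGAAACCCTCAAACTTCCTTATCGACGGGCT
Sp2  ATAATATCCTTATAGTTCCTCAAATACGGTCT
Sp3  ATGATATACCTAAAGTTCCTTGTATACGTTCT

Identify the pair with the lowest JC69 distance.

Sp2 and Sp3

Sp1–Sp2: 12/32 differ, p = 0.375, d = 0.520.
Sp1–Sp3: 12/32 differ, p = 0.375, d = 0.520.
Sp2–Sp3: 8/32 differ, p = 0.250, d = 0.304.
The smallest distance is between Sp2 and Sp3.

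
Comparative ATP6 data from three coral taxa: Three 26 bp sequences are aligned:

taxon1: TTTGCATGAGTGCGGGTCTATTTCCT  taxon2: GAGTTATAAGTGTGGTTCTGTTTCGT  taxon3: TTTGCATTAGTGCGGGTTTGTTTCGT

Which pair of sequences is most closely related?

taxon1 and taxon3

taxon1–taxon2: 10/26 differ, p = 0.385, d = 0.539.
taxon1–taxon3: 4/26 differ, p = 0.154, d = 0.172.
taxon2–taxon3: 9/26 differ, p = 0.346, d = 0.464.
The smallest distance is between taxon1 and taxon3.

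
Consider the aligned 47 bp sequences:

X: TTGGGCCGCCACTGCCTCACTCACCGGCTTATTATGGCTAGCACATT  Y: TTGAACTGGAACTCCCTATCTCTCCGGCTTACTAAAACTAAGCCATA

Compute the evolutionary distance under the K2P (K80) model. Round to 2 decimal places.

0.50

Of 47 sites, 7 differences are transitions and 10 are transversions, so P = 7/47 ≈ 0.148936 and Q = 10/47 ≈ 0.212766.
Under the Kimura two-parameter model, d = −½ ln(1 − 2P − Q) − ¼ ln(1 − 2Q).
1 − 2P − Q = 0.489362, giving −½ ln(0.489362) = 0.357326.
1 − 2Q = 0.574468, giving −¼ ln(0.574468) = 0.138578.
d = 0.357326 + 0.138578 = 0.495904.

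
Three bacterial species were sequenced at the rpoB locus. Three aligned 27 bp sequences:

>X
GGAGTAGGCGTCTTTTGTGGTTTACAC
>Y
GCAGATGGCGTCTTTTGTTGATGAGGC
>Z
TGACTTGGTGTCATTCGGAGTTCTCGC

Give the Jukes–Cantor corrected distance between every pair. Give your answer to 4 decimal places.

d(X,Y) = 0.3770, d(X,Z) = 0.5876, d(Y,Z) = 0.7704

X–Y: 8/27 sites differ → p ≈ 0.296296, d = −0.75 ln(1 − 0.395061) = 0.376971 ≈ 0.3770.
X–Z: 11/27 sites differ → p ≈ 0.407407, d = −0.75 ln(1 − 0.543209) = 0.587647 ≈ 0.5876.
Y–Z: 13/27 sites differ → p ≈ 0.481481, d = −0.75 ln(1 − 0.641975) = 0.770364 ≈ 0.7704.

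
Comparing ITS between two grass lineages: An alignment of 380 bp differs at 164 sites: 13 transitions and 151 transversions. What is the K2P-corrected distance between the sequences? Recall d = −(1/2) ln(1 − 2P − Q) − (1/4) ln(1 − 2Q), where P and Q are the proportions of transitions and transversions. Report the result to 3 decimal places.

P = 13/380 ≈ 0.034211 and Q = 151/380 ≈ 0.397368.
Under the Kimura two-parameter model, d = −½ ln(1 − 2P − Q) − ¼ ln(1 − 2Q).
1 − 2P − Q = 0.53421, giving −½ ln(0.53421) = 0.313483.
1 − 2Q = 0.205264, giving −¼ ln(0.205264) = 0.395865.
d = 0.313483 + 0.395865 = 0.709348.

0.709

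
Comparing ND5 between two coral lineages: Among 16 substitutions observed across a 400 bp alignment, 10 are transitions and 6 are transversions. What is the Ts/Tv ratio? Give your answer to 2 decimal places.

R = 10/6 = 1.666666… ≈ 1.67 (to 2 d.p.).

1.67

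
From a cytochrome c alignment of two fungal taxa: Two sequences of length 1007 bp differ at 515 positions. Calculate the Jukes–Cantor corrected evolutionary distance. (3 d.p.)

p = 515/1007 ≈ 0.51142.
d = −(3/4) ln(1 − 4p/3) = −0.75 ln(1 − 0.681893) = −0.75 ln(0.318107)
  = −0.75 × (-1.145367) = 0.859025 substitutions/site.

0.859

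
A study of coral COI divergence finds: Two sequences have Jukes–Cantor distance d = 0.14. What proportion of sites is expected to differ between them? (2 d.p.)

0.13

p = (3/4)(1 − e^(−4d/3)) = 0.75 × (1 − e^(-0.186667)) = 0.75 × (1 − 0.829720) = 0.127710.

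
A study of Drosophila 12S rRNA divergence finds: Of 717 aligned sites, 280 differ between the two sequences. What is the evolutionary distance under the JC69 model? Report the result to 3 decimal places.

p = 280/717 ≈ 0.390516.
d = −(3/4) ln(1 − 4p/3) = −0.75 ln(1 − 0.520688) = −0.75 ln(0.479312)
  = −0.75 × (-0.735404) = 0.551553 substitutions/site.

0.552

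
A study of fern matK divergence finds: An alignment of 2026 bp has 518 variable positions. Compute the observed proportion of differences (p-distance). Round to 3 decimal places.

0.256

p = 518/2026 = 0.255676… ≈ 0.256 (to 3 d.p.).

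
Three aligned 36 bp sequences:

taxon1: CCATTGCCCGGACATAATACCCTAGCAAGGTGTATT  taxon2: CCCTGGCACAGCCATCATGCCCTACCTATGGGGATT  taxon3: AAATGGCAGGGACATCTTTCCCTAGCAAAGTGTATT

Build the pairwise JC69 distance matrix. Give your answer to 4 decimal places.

taxon1–taxon2: 12/36 sites differ → p ≈ 0.333333, d = −0.75 ln(1 − 0.444444) = 0.440839 ≈ 0.4408.
taxon1–taxon3: 9/36 sites differ → p = 0.25, d = −0.75 ln(1 − 0.333333) = 0.304098 ≈ 0.3041.
taxon2–taxon3: 13/36 sites differ → p ≈ 0.361111, d = −0.75 ln(1 − 0.481481) = 0.492584 ≈ 0.4926.

d(taxon1,taxon2) = 0.4408, d(taxon1,taxon3) = 0.3041, d(taxon2,taxon3) = 0.4926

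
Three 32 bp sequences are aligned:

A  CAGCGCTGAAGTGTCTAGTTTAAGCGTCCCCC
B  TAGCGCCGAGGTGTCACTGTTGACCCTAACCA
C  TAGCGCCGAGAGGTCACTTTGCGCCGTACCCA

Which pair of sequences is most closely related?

A–B: 13/32 differ, p = 0.406, d = 0.585.
A–C: 14/32 differ, p = 0.438, d = 0.657.
B–C: 8/32 differ, p = 0.250, d = 0.304.
The smallest distance is between B and C.

B and C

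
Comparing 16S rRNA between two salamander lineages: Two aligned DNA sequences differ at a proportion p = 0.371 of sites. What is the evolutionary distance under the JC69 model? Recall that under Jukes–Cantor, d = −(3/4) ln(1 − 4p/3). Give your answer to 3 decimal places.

d = −(3/4) ln(1 − 4p/3) = −0.75 ln(1 − 0.494667) = −0.75 ln(0.505333)
  = −0.75 × (-0.682538) = 0.511904 substitutions/site.

0.512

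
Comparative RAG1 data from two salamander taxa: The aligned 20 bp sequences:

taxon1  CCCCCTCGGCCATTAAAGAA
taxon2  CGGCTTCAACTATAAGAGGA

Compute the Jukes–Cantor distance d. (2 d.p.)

The sequences differ at 9 of 20 sites (2, 3, 5, 8, 9, 11, 14, 16, 19), so p = 9/20 = 0.45.
d = −(3/4) ln(1 − 4p/3) = −0.75 ln(1 − 0.6) = −0.75 ln(0.4)
  = −0.75 × (-0.916291) = 0.687218 substitutions/site.

0.69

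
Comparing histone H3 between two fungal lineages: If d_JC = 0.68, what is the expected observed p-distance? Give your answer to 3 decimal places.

0.447

p = (3/4)(1 − e^(−4d/3)) = 0.75 × (1 − e^(-0.906667)) = 0.75 × (1 − 0.403868) = 0.447099.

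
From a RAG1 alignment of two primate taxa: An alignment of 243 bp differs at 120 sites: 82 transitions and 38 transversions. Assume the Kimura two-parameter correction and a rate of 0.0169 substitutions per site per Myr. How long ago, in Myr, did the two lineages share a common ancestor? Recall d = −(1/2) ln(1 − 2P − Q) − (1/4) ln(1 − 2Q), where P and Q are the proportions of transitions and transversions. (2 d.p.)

P = 82/243 ≈ 0.337449 and Q = 38/243 ≈ 0.156379.
Under the Kimura two-parameter model, d = −½ ln(1 − 2P − Q) − ¼ ln(1 − 2Q).
1 − 2P − Q = 0.168723, giving −½ ln(0.168723) = 0.889748.
1 − 2Q = 0.687242, giving −¼ ln(0.687242) = 0.093767.
d = 0.889748 + 0.093767 = 0.983515.
Under a molecular clock d = 2μt, so t = d/(2μ) = 0.983515 / (2 × 0.0169) = 29.10 Myr.

29.10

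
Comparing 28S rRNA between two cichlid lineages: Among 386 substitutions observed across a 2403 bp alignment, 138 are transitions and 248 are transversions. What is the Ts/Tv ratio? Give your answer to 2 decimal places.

0.56

R = 138/248 = 0.556451… ≈ 0.56 (to 2 d.p.).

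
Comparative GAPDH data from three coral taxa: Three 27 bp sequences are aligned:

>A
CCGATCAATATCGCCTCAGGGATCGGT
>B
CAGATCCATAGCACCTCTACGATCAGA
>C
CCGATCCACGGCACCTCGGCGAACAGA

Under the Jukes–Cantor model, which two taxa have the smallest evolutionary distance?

A–B: 9/27 differ, p = 0.333, d = 0.441.
A–C: 10/27 differ, p = 0.370, d = 0.511.
B–C: 6/27 differ, p = 0.222, d = 0.264.
The smallest distance is between B and C.

B and C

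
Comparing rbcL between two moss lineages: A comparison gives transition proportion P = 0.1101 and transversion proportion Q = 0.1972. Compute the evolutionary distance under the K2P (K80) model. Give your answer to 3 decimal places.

Under the Kimura two-parameter model, d = −½ ln(1 − 2P − Q) − ¼ ln(1 − 2Q).
1 − 2P − Q = 0.5826, giving −½ ln(0.5826) = 0.270127.
1 − 2Q = 0.6056, giving −¼ ln(0.6056) = 0.125384.
d = 0.270127 + 0.125384 = 0.395511.

0.396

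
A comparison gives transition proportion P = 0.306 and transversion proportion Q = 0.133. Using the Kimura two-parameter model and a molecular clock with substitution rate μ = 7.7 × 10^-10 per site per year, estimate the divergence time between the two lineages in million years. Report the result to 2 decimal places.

Under the Kimura two-parameter model, d = −½ ln(1 − 2P − Q) − ¼ ln(1 − 2Q).
1 − 2P − Q = 0.255, giving −½ ln(0.255) = 0.683246.
1 − 2Q = 0.734, giving −¼ ln(0.734) = 0.077312.
d = 0.683246 + 0.077312 = 0.760558.
Under a molecular clock d = 2μt, so t = d/(2μ) = 0.760558 / (2 × 7.7 × 10^-10) = 493.87 million years.

493.87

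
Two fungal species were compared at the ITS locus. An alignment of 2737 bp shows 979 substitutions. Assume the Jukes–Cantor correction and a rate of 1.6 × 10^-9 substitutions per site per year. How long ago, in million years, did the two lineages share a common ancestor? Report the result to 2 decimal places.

p = 979/2737 ≈ 0.357691.
d = −(3/4) ln(1 − 4p/3) = −0.75 ln(1 − 0.476921) = −0.75 ln(0.523079)
  = −0.75 × (-0.648023) = 0.486017 substitutions/site.
Under a molecular clock d = 2μt, so t = d/(2μ) = 0.486017 / (2 × 1.6 × 10^-9) = 151.88 million years.

151.88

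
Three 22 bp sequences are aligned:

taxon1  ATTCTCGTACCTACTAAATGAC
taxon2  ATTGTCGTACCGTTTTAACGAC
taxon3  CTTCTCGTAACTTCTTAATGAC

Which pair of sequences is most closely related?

taxon1–taxon2: 6/22 differ, p = 0.273, d = 0.339.
taxon1–taxon3: 4/22 differ, p = 0.182, d = 0.208.
taxon2–taxon3: 6/22 differ, p = 0.273, d = 0.339.
The smallest distance is between taxon1 and taxon3.

taxon1 and taxon3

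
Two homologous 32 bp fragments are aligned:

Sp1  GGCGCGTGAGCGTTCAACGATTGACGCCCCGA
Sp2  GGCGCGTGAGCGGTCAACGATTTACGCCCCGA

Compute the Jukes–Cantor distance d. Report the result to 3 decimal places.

0.065

The sequences differ at 2 of 32 sites (13, 23), so p = 2/32 = 0.0625.
d = −(3/4) ln(1 − 4p/3) = −0.75 ln(1 − 0.083333) = −0.75 ln(0.916667)
  = −0.75 × (-0.087011) = 0.065258 substitutions/site.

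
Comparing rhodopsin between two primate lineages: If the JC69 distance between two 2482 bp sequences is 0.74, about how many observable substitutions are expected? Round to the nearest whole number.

Invert JC69: p = (3/4)(1 − e^(−4d/3)) = 0.75 × (1 − e^(-0.986667)) = 0.75 × (1 − 0.372817) = 0.470387.
Expected differing sites = pL ≈ 0.470387 × 2482 = 1167.500534 ≈ 1168.

1168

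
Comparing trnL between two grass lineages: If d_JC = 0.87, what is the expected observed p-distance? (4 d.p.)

0.5149

p = (3/4)(1 − e^(−4d/3)) = 0.75 × (1 − e^(-1.16)) = 0.75 × (1 − 0.313486) = 0.514886.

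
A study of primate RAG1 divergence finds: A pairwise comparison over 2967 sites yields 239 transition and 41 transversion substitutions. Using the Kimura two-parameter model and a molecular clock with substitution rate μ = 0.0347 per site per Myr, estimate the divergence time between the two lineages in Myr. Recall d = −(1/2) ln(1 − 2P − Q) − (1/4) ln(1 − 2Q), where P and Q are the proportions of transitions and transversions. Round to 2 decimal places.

P = 239/2967 ≈ 0.080553 and Q = 41/2967 ≈ 0.013819.
Under the Kimura two-parameter model, d = −½ ln(1 − 2P − Q) − ¼ ln(1 − 2Q).
1 − 2P − Q = 0.825075, giving −½ ln(0.825075) = 0.096140.
1 − 2Q = 0.972362, giving −¼ ln(0.972362) = 0.007007.
d = 0.096140 + 0.007007 = 0.103147.
Under a molecular clock d = 2μt, so t = d/(2μ) = 0.103147 / (2 × 0.0347) = 1.49 Myr.

1.49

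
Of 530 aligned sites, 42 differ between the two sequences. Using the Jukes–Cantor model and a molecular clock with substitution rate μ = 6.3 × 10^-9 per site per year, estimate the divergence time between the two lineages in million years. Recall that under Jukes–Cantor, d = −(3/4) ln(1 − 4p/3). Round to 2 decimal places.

p = 42/530 ≈ 0.079245.
d = −(3/4) ln(1 − 4p/3) = −0.75 ln(1 − 0.10566) = −0.75 ln(0.89434)
  = −0.75 × (-0.111669) = 0.083752 substitutions/site.
Under a molecular clock d = 2μt, so t = d/(2μ) = 0.083752 / (2 × 6.3 × 10^-9) = 6.65 million years.

6.65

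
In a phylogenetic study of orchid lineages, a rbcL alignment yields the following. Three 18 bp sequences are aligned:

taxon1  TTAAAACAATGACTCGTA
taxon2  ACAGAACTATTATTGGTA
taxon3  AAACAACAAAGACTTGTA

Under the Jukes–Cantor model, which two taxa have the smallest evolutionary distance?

taxon1 and taxon3

taxon1–taxon2: 7/18 differ, p = 0.389, d = 0.548.
taxon1–taxon3: 5/18 differ, p = 0.278, d = 0.347.
taxon2–taxon3: 7/18 differ, p = 0.389, d = 0.548.
The smallest distance is between taxon1 and taxon3.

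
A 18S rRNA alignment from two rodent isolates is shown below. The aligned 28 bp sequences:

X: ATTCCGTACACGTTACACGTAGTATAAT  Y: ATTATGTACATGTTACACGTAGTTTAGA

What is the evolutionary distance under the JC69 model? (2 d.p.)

0.25

The sequences differ at 6 of 28 sites (4, 5, 11, 24, 27, 28), so p = 6/28 ≈ 0.214286.
d = −(3/4) ln(1 − 4p/3) = −0.75 ln(1 − 0.285715) = −0.75 ln(0.714285)
  = −0.75 × (-0.336473) = 0.252355 substitutions/site.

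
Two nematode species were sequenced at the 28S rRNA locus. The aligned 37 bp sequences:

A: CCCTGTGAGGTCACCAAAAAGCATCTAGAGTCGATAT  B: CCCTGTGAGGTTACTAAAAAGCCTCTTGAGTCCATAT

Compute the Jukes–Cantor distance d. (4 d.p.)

0.1490

The sequences differ at 5 of 37 sites (12, 15, 23, 27, 33), so p = 5/37 ≈ 0.135135.
d = −(3/4) ln(1 − 4p/3) = −0.75 ln(1 − 0.18018) = −0.75 ln(0.81982)
  = −0.75 × (-0.198670) = 0.149003 substitutions/site.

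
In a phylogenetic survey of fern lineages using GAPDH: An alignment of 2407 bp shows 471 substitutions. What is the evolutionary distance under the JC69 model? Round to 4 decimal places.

p = 471/2407 ≈ 0.195679.
d = −(3/4) ln(1 − 4p/3) = −0.75 ln(1 − 0.260905) = −0.75 ln(0.739095)
  = −0.75 × (-0.302329) = 0.226747 substitutions/site.

0.2267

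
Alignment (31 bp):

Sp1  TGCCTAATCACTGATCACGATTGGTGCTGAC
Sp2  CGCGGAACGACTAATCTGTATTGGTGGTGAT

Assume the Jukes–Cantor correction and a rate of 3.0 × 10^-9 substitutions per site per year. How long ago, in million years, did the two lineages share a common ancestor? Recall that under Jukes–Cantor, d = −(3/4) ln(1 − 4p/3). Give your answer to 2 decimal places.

The sequences differ at 11 of 31 sites, so p = 11/31 ≈ 0.354839.
d = −(3/4) ln(1 − 4p/3) = −0.75 ln(1 − 0.473119) = −0.75 ln(0.526881)
  = −0.75 × (-0.640781) = 0.480586 substitutions/site.
Under a molecular clock d = 2μt, so t = d/(2μ) = 0.480586 / (2 × 3.0 × 10^-9) = 80.10 million years.

80.10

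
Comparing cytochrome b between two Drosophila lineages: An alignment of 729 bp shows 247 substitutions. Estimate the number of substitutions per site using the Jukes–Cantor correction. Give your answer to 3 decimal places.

0.451

p = 247/729 ≈ 0.33882.
d = −(3/4) ln(1 − 4p/3) = −0.75 ln(1 − 0.45176) = −0.75 ln(0.54824)
  = −0.75 × (-0.601042) = 0.450782 substitutions/site.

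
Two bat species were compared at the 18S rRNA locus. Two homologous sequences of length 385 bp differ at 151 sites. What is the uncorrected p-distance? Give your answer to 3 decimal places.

p = 151/385 = 0.392207… ≈ 0.392 (to 3 d.p.).

0.392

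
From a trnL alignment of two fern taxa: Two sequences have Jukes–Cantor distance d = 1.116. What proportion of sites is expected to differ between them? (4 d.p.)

0.5806

p = (3/4)(1 − e^(−4d/3)) = 0.75 × (1 − e^(-1.488)) = 0.75 × (1 − 0.225824) = 0.580632.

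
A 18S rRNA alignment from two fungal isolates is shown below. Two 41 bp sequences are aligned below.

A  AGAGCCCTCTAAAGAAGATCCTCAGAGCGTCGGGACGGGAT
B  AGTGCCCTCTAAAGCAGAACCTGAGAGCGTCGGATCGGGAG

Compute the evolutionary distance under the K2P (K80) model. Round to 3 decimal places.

0.195

Of 41 sites, 1 differences are transitions and 6 are transversions, so P = 1/41 ≈ 0.02439 and Q = 6/41 ≈ 0.146341.
Under the Kimura two-parameter model, d = −½ ln(1 − 2P − Q) − ¼ ln(1 − 2Q).
1 − 2P − Q = 0.804879, giving −½ ln(0.804879) = 0.108532.
1 − 2Q = 0.707318, giving −¼ ln(0.707318) = 0.086569.
d = 0.108532 + 0.086569 = 0.195101.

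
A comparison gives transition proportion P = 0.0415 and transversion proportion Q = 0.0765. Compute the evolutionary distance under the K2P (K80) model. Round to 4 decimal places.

0.1284

Under the Kimura two-parameter model, d = −½ ln(1 − 2P − Q) − ¼ ln(1 − 2Q).
1 − 2P − Q = 0.8405, giving −½ ln(0.8405) = 0.086879.
1 − 2Q = 0.847, giving −¼ ln(0.847) = 0.041514.
d = 0.086879 + 0.041514 = 0.128393.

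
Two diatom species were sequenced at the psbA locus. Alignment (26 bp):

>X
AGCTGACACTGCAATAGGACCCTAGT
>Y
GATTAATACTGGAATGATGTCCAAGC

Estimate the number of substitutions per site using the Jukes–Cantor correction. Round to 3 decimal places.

The sequences differ at 13 of 26 sites, so p = 13/26 = 0.5.
d = −(3/4) ln(1 − 4p/3) = −0.75 ln(1 − 0.666667) = −0.75 ln(0.333333)
  = −0.75 × (-1.098613) = 0.823960 substitutions/site.

0.824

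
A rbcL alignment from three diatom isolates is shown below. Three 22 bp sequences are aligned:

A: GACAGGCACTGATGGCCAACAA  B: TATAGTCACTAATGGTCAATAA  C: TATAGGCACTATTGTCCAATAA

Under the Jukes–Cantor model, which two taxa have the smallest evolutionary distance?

A–B: 6/22 differ, p = 0.273, d = 0.339.
A–C: 6/22 differ, p = 0.273, d = 0.339.
B–C: 4/22 differ, p = 0.182, d = 0.208.
The smallest distance is between B and C.

B and C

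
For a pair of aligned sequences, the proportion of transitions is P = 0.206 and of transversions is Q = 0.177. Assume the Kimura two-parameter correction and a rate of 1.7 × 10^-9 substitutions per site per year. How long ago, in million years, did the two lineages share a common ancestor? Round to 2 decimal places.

162.89

Under the Kimura two-parameter model, d = −½ ln(1 − 2P − Q) − ¼ ln(1 − 2Q).
1 − 2P − Q = 0.411, giving −½ ln(0.411) = 0.444581.
1 − 2Q = 0.646, giving −¼ ln(0.646) = 0.109239.
d = 0.444581 + 0.109239 = 0.553820.
Under a molecular clock d = 2μt, so t = d/(2μ) = 0.553820 / (2 × 1.7 × 10^-9) = 162.89 million years.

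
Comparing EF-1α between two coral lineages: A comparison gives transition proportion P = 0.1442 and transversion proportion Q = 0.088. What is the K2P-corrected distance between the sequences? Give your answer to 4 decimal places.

0.2845

Under the Kimura two-parameter model, d = −½ ln(1 − 2P − Q) − ¼ ln(1 − 2Q).
1 − 2P − Q = 0.6236, giving −½ ln(0.6236) = 0.236123.
1 − 2Q = 0.824, giving −¼ ln(0.824) = 0.048396.
d = 0.236123 + 0.048396 = 0.284519.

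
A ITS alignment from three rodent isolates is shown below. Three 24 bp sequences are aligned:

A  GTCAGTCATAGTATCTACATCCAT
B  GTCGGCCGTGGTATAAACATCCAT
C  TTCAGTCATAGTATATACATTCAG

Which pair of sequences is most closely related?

A and C

A–B: 6/24 differ, p = 0.250, d = 0.304.
A–C: 4/24 differ, p = 0.167, d = 0.188.
B–C: 8/24 differ, p = 0.333, d = 0.441.
The smallest distance is between A and C.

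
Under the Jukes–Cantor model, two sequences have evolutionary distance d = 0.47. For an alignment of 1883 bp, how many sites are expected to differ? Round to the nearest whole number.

658

Invert JC69: p = (3/4)(1 − e^(−4d/3)) = 0.75 × (1 − e^(-0.626667)) = 0.75 × (1 − 0.534370) = 0.349223.
Expected differing sites = pL ≈ 0.349223 × 1883 = 657.586909 ≈ 658.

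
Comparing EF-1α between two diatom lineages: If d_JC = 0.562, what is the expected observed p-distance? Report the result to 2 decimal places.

0.40

p = (3/4)(1 − e^(−4d/3)) = 0.75 × (1 − e^(-0.749333)) = 0.75 × (1 − 0.472682) = 0.395489.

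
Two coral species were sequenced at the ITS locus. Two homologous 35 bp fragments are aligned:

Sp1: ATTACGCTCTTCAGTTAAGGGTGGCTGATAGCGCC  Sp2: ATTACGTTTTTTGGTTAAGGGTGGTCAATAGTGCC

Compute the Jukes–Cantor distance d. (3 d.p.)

0.273

The sequences differ at 8 of 35 sites (7, 9, 12, 13, 25, 26, 27, 32), so p = 8/35 ≈ 0.228571.
d = −(3/4) ln(1 − 4p/3) = −0.75 ln(1 − 0.304761) = −0.75 ln(0.695239)
  = −0.75 × (-0.363500) = 0.272625 substitutions/site.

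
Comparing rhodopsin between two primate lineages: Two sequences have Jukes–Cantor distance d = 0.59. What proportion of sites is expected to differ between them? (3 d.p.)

p = (3/4)(1 − e^(−4d/3)) = 0.75 × (1 − e^(-0.786667)) = 0.75 × (1 − 0.455360) = 0.408480.

0.408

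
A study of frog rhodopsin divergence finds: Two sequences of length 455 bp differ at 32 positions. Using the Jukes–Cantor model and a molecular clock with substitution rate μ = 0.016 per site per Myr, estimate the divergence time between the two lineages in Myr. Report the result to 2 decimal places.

p = 32/455 ≈ 0.07033.
d = −(3/4) ln(1 − 4p/3) = −0.75 ln(1 − 0.093773) = −0.75 ln(0.906227)
  = −0.75 × (-0.098465) = 0.073849 substitutions/site.
Under a molecular clock d = 2μt, so t = d/(2μ) = 0.073849 / (2 × 0.016) = 2.31 Myr.

2.31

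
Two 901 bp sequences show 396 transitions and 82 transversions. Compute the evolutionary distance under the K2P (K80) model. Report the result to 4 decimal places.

1.8041

P = 396/901 ≈ 0.439512 and Q = 82/901 ≈ 0.09101.
Under the Kimura two-parameter model, d = −½ ln(1 − 2P − Q) − ¼ ln(1 − 2Q).
1 − 2P − Q = 0.029966, giving −½ ln(0.029966) = 1.753846.
1 − 2Q = 0.81798, giving −¼ ln(0.81798) = 0.050229.
d = 1.753846 + 0.050229 = 1.804075.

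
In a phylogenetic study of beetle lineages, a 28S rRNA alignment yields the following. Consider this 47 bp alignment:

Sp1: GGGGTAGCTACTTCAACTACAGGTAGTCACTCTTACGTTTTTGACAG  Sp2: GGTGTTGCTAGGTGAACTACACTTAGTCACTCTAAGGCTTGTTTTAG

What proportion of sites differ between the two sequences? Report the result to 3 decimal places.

The sequences differ at 14 of 47 positions.
p = 14/47 = 0.297872… ≈ 0.298 (to 3 d.p.).

0.298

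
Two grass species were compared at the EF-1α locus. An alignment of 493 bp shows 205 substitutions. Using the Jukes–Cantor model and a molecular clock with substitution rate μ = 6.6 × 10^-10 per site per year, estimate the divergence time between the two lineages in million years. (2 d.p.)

p = 205/493 ≈ 0.415822.
d = −(3/4) ln(1 − 4p/3) = −0.75 ln(1 − 0.554429) = −0.75 ln(0.445571)
  = −0.75 × (-0.808399) = 0.606299 substitutions/site.
Under a molecular clock d = 2μt, so t = d/(2μ) = 0.606299 / (2 × 6.6 × 10^-10) = 459.32 million years.

459.32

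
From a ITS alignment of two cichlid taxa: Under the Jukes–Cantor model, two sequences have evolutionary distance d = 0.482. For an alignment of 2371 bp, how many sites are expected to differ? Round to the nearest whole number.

843

Invert JC69: p = (3/4)(1 − e^(−4d/3)) = 0.75 × (1 − e^(-0.642667)) = 0.75 × (1 − 0.525888) = 0.355584.
Expected differing sites = pL ≈ 0.355584 × 2371 = 843.089664 ≈ 843.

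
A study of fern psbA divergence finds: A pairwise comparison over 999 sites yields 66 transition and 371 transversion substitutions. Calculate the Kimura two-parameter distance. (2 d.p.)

P = 66/999 ≈ 0.066066 and Q = 371/999 ≈ 0.371371.
Under the Kimura two-parameter model, d = −½ ln(1 − 2P − Q) − ¼ ln(1 − 2Q).
1 − 2P − Q = 0.496497, giving −½ ln(0.496497) = 0.350089.
1 − 2Q = 0.257258, giving −¼ ln(0.257258) = 0.339419.
d = 0.350089 + 0.339419 = 0.689508.

0.69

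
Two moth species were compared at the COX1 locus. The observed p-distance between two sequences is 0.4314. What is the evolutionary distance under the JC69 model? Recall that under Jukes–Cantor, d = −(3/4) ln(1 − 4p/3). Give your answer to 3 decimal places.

d = −(3/4) ln(1 − 4p/3) = −0.75 ln(1 − 0.5752) = −0.75 ln(0.4248)
  = −0.75 × (-0.856137) = 0.642103 substitutions/site.

0.642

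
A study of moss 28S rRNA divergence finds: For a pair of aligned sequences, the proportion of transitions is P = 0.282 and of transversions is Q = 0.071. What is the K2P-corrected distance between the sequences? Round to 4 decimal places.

Under the Kimura two-parameter model, d = −½ ln(1 − 2P − Q) − ¼ ln(1 − 2Q).
1 − 2P − Q = 0.365, giving −½ ln(0.365) = 0.503929.
1 − 2Q = 0.858, giving −¼ ln(0.858) = 0.038288.
d = 0.503929 + 0.038288 = 0.542217.

0.5422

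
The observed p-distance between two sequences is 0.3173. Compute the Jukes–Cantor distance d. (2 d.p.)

d = −(3/4) ln(1 − 4p/3) = −0.75 ln(1 − 0.423067) = −0.75 ln(0.576933)
  = −0.75 × (-0.550029) = 0.412522 substitutions/site.

0.41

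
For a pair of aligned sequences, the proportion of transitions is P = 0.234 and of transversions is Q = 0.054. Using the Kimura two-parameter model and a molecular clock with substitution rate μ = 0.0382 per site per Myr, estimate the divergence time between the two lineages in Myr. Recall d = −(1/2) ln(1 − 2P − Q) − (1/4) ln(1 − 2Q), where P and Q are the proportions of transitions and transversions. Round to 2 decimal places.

Under the Kimura two-parameter model, d = −½ ln(1 − 2P − Q) − ¼ ln(1 − 2Q).
1 − 2P − Q = 0.478, giving −½ ln(0.478) = 0.369072.
1 − 2Q = 0.892, giving −¼ ln(0.892) = 0.028572.
d = 0.369072 + 0.028572 = 0.397644.
Under a molecular clock d = 2μt, so t = d/(2μ) = 0.397644 / (2 × 0.0382) = 5.20 Myr.

5.20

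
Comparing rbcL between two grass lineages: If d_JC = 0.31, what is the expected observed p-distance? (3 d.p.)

p = (3/4)(1 − e^(−4d/3)) = 0.75 × (1 − e^(-0.413333)) = 0.75 × (1 − 0.661442) = 0.253919.

0.254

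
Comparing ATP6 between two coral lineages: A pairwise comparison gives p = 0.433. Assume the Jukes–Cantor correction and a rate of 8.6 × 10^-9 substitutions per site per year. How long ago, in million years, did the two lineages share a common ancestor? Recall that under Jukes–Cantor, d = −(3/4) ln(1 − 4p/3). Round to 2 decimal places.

d = −(3/4) ln(1 − 4p/3) = −0.75 ln(1 − 0.577333) = −0.75 ln(0.422667)
  = −0.75 × (-0.861171) = 0.645878 substitutions/site.
Under a molecular clock d = 2μt, so t = d/(2μ) = 0.645878 / (2 × 8.6 × 10^-9) = 37.55 million years.

37.55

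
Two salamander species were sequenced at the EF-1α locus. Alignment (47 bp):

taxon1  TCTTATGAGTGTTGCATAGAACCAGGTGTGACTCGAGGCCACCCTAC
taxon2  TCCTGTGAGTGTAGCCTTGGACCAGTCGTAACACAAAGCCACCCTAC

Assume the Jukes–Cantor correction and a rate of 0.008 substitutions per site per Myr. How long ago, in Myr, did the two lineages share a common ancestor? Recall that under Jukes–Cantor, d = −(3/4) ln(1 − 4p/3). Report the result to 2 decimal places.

The sequences differ at 12 of 47 sites, so p = 12/47 ≈ 0.255319.
d = −(3/4) ln(1 − 4p/3) = −0.75 ln(1 − 0.340425) = −0.75 ln(0.659575)
  = −0.75 × (-0.416160) = 0.312120 substitutions/site.
Under a molecular clock d = 2μt, so t = d/(2μ) = 0.312120 / (2 × 0.008) = 19.51 Myr.

19.51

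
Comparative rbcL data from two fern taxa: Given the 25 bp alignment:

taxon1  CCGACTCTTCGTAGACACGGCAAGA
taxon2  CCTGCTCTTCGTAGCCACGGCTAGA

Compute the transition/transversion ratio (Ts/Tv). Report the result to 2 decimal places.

Transitions are A↔G and C↔T; transversions are all other mismatches.
Transitions: 1. Transversions: 3.
R = 1/3 = 0.333333… ≈ 0.33 (to 2 d.p.).

0.33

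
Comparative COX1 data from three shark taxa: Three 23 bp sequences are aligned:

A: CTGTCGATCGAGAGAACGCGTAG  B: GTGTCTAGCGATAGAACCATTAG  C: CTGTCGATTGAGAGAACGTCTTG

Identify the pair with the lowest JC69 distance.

A and C

A–B: 7/23 differ, p = 0.304, d = 0.390.
A–C: 4/23 differ, p = 0.174, d = 0.198.
B–C: 9/23 differ, p = 0.391, d = 0.553.
The smallest distance is between A and C.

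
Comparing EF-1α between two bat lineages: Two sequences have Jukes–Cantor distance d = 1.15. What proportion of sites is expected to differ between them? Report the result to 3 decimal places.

0.588

p = (3/4)(1 − e^(−4d/3)) = 0.75 × (1 − e^(-1.533333)) = 0.75 × (1 − 0.215815) = 0.588139.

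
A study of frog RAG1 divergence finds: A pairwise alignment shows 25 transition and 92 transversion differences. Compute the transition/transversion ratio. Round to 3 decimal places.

0.272

R = 25/92 = 0.271739… ≈ 0.272 (to 3 d.p.).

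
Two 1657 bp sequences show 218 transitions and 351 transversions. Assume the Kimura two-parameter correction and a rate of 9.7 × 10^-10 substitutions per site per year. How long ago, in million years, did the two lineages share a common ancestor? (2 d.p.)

237.06

P = 218/1657 ≈ 0.131563 and Q = 351/1657 ≈ 0.211829.
Under the Kimura two-parameter model, d = −½ ln(1 − 2P − Q) − ¼ ln(1 − 2Q).
1 − 2P − Q = 0.525045, giving −½ ln(0.525045) = 0.322136.
1 − 2Q = 0.576342, giving −¼ ln(0.576342) = 0.137764.
d = 0.322136 + 0.137764 = 0.459900.
Under a molecular clock d = 2μt, so t = d/(2μ) = 0.459900 / (2 × 9.7 × 10^-10) = 237.06 million years.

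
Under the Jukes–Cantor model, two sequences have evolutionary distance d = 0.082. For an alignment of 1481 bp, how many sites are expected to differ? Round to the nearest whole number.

Invert JC69: p = (3/4)(1 − e^(−4d/3)) = 0.75 × (1 − e^(-0.109333)) = 0.75 × (1 − 0.896432) = 0.077676.
Expected differing sites = pL ≈ 0.077676 × 1481 = 115.038156 ≈ 115.

115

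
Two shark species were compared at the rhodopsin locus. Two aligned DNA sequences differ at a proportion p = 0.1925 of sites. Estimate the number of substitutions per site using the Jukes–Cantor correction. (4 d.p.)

0.2225

d = −(3/4) ln(1 − 4p/3) = −0.75 ln(1 − 0.256667) = −0.75 ln(0.743333)
  = −0.75 × (-0.296611) = 0.222458 substitutions/site.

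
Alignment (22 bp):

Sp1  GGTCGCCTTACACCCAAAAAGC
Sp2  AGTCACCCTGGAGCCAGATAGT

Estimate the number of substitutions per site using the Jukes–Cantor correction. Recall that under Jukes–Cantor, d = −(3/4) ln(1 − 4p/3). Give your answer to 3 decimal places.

The sequences differ at 9 of 22 sites (1, 5, 8, 10, 11, 13, 17, 19, 22), so p = 9/22 ≈ 0.409091.
d = −(3/4) ln(1 − 4p/3) = −0.75 ln(1 − 0.545455) = −0.75 ln(0.454545)
  = −0.75 × (-0.788458) = 0.591344 substitutions/site.

0.591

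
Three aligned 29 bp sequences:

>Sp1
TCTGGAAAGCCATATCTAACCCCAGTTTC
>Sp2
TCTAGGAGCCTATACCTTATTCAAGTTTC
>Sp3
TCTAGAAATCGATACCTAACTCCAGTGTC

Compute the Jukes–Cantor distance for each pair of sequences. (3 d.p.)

d(Sp1,Sp2) = 0.462, d(Sp1,Sp3) = 0.242, d(Sp2,Sp3) = 0.344

Sp1–Sp2: 10/29 sites differ → p ≈ 0.344828, d = −0.75 ln(1 − 0.459771) = 0.461822 ≈ 0.462.
Sp1–Sp3: 6/29 sites differ → p ≈ 0.206897, d = −0.75 ln(1 − 0.275863) = 0.242081 ≈ 0.242.
Sp2–Sp3: 8/29 sites differ → p ≈ 0.275862, d = −0.75 ln(1 − 0.367816) = 0.343931 ≈ 0.344.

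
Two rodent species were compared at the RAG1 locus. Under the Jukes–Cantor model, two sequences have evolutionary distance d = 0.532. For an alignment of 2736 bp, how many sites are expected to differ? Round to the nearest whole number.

Invert JC69: p = (3/4)(1 − e^(−4d/3)) = 0.75 × (1 − e^(-0.709333)) = 0.75 × (1 − 0.491972) = 0.381021.
Expected differing sites = pL ≈ 0.381021 × 2736 = 1042.473456 ≈ 1042.

1042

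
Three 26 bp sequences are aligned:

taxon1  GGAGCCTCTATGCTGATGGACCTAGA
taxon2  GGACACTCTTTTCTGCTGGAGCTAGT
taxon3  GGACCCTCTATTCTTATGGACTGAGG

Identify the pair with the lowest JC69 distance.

taxon1 and taxon3

taxon1–taxon2: 7/26 differ, p = 0.269, d = 0.334.
taxon1–taxon3: 6/26 differ, p = 0.231, d = 0.276.
taxon2–taxon3: 8/26 differ, p = 0.308, d = 0.396.
The smallest distance is between taxon1 and taxon3.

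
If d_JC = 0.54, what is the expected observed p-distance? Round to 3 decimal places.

p = (3/4)(1 − e^(−4d/3)) = 0.75 × (1 − e^(-0.72)) = 0.75 × (1 − 0.486752) = 0.384936.

0.385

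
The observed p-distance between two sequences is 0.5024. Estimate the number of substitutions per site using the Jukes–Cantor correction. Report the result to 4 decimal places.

d = −(3/4) ln(1 − 4p/3) = −0.75 ln(1 − 0.669867) = −0.75 ln(0.330133)
  = −0.75 × (-1.108260) = 0.831195 substitutions/site.

0.8312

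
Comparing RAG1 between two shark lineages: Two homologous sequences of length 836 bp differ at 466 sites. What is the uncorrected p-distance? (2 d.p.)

p = 466/836 = 0.557416… ≈ 0.56 (to 2 d.p.).

0.56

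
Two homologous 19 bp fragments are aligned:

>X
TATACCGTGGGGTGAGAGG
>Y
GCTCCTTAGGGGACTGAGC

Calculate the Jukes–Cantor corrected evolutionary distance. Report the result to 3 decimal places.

0.907

The sequences differ at 10 of 19 sites (1, 2, 4, 6, 7, 8, 13, 14, 15, 19), so p = 10/19 ≈ 0.526316.
d = −(3/4) ln(1 − 4p/3) = −0.75 ln(1 − 0.701755) = −0.75 ln(0.298245)
  = −0.75 × (-1.209840) = 0.907380 substitutions/site.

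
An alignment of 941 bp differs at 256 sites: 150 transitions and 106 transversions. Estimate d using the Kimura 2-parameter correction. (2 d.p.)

0.35

P = 150/941 ≈ 0.159405 and Q = 106/941 ≈ 0.112646.
Under the Kimura two-parameter model, d = −½ ln(1 − 2P − Q) − ¼ ln(1 − 2Q).
1 − 2P − Q = 0.568544, giving −½ ln(0.568544) = 0.282338.
1 − 2Q = 0.774708, giving −¼ ln(0.774708) = 0.063817.
d = 0.282338 + 0.063817 = 0.346155.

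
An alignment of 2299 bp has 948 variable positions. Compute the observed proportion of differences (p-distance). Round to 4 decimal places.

p = 948/2299 = 0.412353… ≈ 0.4124 (to 4 d.p.).

0.4124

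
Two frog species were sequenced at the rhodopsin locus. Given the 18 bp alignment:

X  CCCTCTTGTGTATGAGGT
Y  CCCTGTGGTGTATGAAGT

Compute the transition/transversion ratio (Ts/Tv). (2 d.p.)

Transitions are A↔G and C↔T; transversions are all other mismatches.
Transitions: 1. Transversions: 2.
R = 1/2 = 0.50.

0.50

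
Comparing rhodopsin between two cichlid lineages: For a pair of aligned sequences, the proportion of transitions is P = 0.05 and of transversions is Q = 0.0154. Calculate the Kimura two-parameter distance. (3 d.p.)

Under the Kimura two-parameter model, d = −½ ln(1 − 2P − Q) − ¼ ln(1 − 2Q).
1 − 2P − Q = 0.8846, giving −½ ln(0.8846) = 0.061310.
1 − 2Q = 0.9692, giving −¼ ln(0.9692) = 0.007821.
d = 0.061310 + 0.007821 = 0.069131.

0.069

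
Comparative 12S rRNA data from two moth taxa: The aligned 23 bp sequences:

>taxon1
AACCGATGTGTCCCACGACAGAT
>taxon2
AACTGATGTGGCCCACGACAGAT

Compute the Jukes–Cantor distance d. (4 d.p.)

The sequences differ at 2 of 23 sites (4, 11), so p = 2/23 ≈ 0.086957.
d = −(3/4) ln(1 − 4p/3) = −0.75 ln(1 − 0.115943) = −0.75 ln(0.884057)
  = −0.75 × (-0.123234) = 0.092426 substitutions/site.

0.0924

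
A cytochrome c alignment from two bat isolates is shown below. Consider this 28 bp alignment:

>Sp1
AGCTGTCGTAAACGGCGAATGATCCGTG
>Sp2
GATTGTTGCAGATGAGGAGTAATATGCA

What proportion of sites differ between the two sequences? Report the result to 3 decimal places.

The sequences differ at 15 of 28 positions.
p = 15/28 = 0.535714… ≈ 0.536 (to 3 d.p.).

0.536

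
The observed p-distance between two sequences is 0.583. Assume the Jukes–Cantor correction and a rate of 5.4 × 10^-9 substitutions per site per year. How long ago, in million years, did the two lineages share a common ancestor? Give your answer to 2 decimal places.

104.31

d = −(3/4) ln(1 − 4p/3) = −0.75 ln(1 − 0.777333) = −0.75 ln(0.222667)
  = −0.75 × (-1.502078) = 1.126559 substitutions/site.
Under a molecular clock d = 2μt, so t = d/(2μ) = 1.126559 / (2 × 5.4 × 10^-9) = 104.31 million years.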